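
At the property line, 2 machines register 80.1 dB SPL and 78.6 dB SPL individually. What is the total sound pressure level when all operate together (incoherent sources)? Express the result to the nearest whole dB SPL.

82 dB SPL

Incoherent sources combine by intensity addition: L_total = 10·log₁₀(Σ 10^(L_i/10)).
Σ 10^(L/10) = 10^(80.1/10) + 10^(78.6/10) = 1.748e+08.
L_total = 10·log₁₀(1.748e+08) = 82.42 dB SPL.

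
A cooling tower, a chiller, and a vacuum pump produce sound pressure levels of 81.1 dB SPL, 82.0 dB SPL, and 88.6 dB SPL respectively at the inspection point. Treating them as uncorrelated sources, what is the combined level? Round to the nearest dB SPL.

Incoherent sources combine by intensity addition: L_total = 10·log₁₀(Σ 10^(L_i/10)).
Σ 10^(L/10) = 10^(81.1/10) + 10^(82.0/10) + 10^(88.6/10) = 1.012e+09.
L_total = 10·log₁₀(1.012e+09) = 90.05 dB SPL.

90 dB SPL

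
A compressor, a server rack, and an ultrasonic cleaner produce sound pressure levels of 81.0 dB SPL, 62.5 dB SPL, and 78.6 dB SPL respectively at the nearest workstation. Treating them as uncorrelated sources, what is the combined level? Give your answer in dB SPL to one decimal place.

Incoherent sources combine by intensity addition: L_total = 10·log₁₀(Σ 10^(L_i/10)).
Σ 10^(L/10) = 10^(81.0/10) + 10^(62.5/10) + 10^(78.6/10) = 2.001e+08.
L_total = 10·log₁₀(2.001e+08) = 83.01 dB SPL.

83.0 dB SPL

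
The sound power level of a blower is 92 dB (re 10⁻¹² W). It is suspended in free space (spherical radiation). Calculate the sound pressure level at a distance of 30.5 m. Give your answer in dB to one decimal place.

51.3 dB

The power spreads over a sphere of area 4π·r², so L_p = L_w − 10·log₁₀(4π·r²).
4π·r² = 1.169e+04 m², 10·log₁₀ of that is 40.678 dB.
L_p = 92 − 40.678 = 51.32 dB.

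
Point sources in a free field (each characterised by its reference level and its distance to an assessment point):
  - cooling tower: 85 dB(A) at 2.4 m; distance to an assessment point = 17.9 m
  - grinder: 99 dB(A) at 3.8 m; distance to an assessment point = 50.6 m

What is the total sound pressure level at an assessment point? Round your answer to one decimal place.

First find each source's level at the receiver (point-source: −20·log₁₀(r/r_ref)), then combine on an intensity basis.
cooling tower: 85 − 20·log₁₀(17.9/2.4) = 85 − 17.45 = 67.55 dB(A).
grinder: 99 − 20·log₁₀(50.6/3.8) = 99 − 22.49 = 76.51 dB(A).
Σ 10^(L/10) = 5.048e+07 → L_total = 10·log₁₀(5.048e+07) = 77.03 dB(A).

77.0 dB(A)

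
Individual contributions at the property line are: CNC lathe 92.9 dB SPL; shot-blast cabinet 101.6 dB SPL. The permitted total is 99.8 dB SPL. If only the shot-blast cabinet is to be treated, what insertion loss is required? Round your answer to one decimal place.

2.8 dB

The untreated sources together contribute 10^(92.9/10) = 1.950e+09, i.e. 92.90 dB SPL.
The limit corresponds to 10^(99.8/10) = 9.550e+09; subtracting the fixed part leaves 7.600e+09 for the shot-blast cabinet, i.e. 98.81 dB SPL.
So the shot-blast cabinet must be reduced from 101.6 to 98.81 dB SPL: IL = 2.79 dB.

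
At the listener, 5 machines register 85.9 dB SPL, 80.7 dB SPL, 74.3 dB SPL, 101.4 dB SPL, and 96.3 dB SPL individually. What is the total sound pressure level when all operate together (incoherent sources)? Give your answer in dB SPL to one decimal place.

Incoherent sources combine by intensity addition: L_total = 10·log₁₀(Σ 10^(L_i/10)).
Σ 10^(L/10) = 10^(85.9/10) + 10^(80.7/10) + 10^(74.3/10) + 10^(101.4/10) + 10^(96.3/10) = 1.860e+10.
L_total = 10·log₁₀(1.860e+10) = 102.70 dB SPL.

102.7 dB SPL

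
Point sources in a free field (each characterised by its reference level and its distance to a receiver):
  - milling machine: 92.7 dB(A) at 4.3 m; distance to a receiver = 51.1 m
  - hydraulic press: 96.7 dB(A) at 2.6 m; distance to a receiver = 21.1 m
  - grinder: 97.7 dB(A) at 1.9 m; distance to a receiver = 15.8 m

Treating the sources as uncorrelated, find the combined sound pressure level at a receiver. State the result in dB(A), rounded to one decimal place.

Apply inverse-square spreading to bring every level to the receiver, then sum 10^(L/10).
milling machine: 92.7 − 20·log₁₀(51.1/4.3) = 92.7 − 21.50 = 71.20 dB(A).
hydraulic press: 96.7 − 20·log₁₀(21.1/2.6) = 96.7 − 18.19 = 78.51 dB(A).
grinder: 97.7 − 20·log₁₀(15.8/1.9) = 97.7 − 18.40 = 79.30 dB(A).
Σ 10^(L/10) = 1.694e+08 → L_total = 10·log₁₀(1.694e+08) = 82.29 dB(A).

82.3 dB(A)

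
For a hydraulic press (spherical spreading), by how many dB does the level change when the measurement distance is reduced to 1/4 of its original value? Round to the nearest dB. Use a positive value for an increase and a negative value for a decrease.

+12 dB

Point-source spreading: ΔL = −20·log₁₀(r₂/r₁).
ΔL = −20·log₁₀(0.25) = +12.04 dB.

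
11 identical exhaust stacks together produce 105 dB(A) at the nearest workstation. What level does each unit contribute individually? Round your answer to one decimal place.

11 equal contributions raise the level by 10·log₁₀ 11 = 10.414 dB, so each unit alone gives 105 − 10.414.

94.6 dB(A)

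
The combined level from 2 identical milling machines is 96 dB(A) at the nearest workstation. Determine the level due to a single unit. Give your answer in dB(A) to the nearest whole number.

For N identical incoherent sources L_total = L₁ + 10·log₁₀ N, so L₁ = 96 − 10·log₁₀(2) = 96 − 3.010.

93 dB(A)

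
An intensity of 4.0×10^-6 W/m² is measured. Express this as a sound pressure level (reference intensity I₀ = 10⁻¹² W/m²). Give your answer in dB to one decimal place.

66.0 dB

L = 10·log₁₀(I/I₀) = 10·log₁₀(4.0×10^-6/10⁻¹²) = 10·log₁₀(4.0×10^6).
L = 10·(0.6021 + 6) = 66.02 dB.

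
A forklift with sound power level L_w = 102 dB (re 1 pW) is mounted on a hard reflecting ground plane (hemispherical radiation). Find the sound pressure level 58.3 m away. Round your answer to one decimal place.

58.7 dB

The power spreads over a hemisphere of area 2π·r², so L_p = L_w − 10·log₁₀(2π·r²).
2π·r² = 2.136e+04 m², 10·log₁₀ of that is 43.295 dB.
L_p = 102 − 43.295 = 58.70 dB.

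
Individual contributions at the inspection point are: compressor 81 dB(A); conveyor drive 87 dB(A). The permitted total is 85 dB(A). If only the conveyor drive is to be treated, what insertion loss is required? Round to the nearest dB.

4 dB

The untreated sources together contribute 10^(81/10) = 1.259e+08, i.e. 81.00 dB(A).
To meet 85 dB(A) overall, the treated conveyor drive may contribute at most 10^(85/10) − 1.259e+08 = 1.903e+08, i.e. 82.80 dB(A).
Required insertion loss = 87 − 82.80 = 4.20 dB.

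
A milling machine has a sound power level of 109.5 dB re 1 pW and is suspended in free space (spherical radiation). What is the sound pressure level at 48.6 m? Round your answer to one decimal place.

L_p = L_w − 10·log₁₀(4π·r²) with r = 48.6 m.
4π·r² = 2.968e+04 m², 10·log₁₀ of that is 44.725 dB.
L_p = 109.5 − 44.725 = 64.78 dB.

64.8 dB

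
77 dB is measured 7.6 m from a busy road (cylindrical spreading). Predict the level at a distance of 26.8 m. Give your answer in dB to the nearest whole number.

Line-source attenuation: ΔL = 10·log₁₀(r₂/r₁) = 10·log₁₀(26.8/7.6) = 5.473 dB.
L₂ = 77 − 10·log₁₀(26.8/7.6) = 77 − 5.473 = 71.53 dB.

72 dB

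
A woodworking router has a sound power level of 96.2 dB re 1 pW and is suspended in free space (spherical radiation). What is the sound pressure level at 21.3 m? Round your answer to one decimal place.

58.6 dB

L_p = L_w − 10·log₁₀(4π·r²) with r = 21.3 m.
4π·r² = 5701 m², 10·log₁₀ of that is 37.560 dB.
L_p = 96.2 − 37.560 = 58.64 dB.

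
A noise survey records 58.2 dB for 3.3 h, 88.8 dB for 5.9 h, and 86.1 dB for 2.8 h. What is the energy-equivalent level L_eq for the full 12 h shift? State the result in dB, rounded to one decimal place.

86.7 dB

Weight each interval's intensity by its duration and average over T = 12 h:
Σ tᵢ·10^(Lᵢ/10) = 3.3·10^(58.2/10) + 5.9·10^(88.8/10) + 2.8·10^(86.1/10) = 5.618e+09.
L_eq = 10·log₁₀(5.618e+09/12) = 86.70 dB.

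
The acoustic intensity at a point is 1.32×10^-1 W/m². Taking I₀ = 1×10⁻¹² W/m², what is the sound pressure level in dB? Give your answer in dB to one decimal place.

111.2 dB

I/I₀ = 1.32×10^-1/10⁻¹² = 1.32×10^11, and L = 10·log₁₀(I/I₀).
L = 10·(0.1206 + 11) = 111.21 dB.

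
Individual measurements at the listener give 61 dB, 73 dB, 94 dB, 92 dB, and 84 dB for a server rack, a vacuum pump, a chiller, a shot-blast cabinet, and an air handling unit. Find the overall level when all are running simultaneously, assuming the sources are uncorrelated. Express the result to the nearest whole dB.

Incoherent sources combine by intensity addition: L_total = 10·log₁₀(Σ 10^(L_i/10)).
Σ 10^(L/10) = 10^(61/10) + 10^(73/10) + 10^(94/10) + 10^(92/10) + 10^(84/10) = 4.369e+09.
L_total = 10·log₁₀(4.369e+09) = 96.40 dB.

96 dB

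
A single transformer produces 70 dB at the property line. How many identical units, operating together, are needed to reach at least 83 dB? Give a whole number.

N identical sources give L₁ + 10·log₁₀ N, so require 10·log₁₀ N ≥ 83 − 70 = 13.0 dB.
N ≥ 10^(13.0/10) = 19.953, so N = 20.

20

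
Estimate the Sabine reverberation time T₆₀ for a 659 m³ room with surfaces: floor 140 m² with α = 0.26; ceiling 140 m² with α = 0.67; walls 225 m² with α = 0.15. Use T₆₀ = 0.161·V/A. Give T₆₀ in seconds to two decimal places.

0.65 s

Total absorption A = 140·0.26 + 140·0.67 + 225·0.15 = 163.95 m² sabins.
T₆₀ = 0.161 × 659 / 163.95 = 0.647 s.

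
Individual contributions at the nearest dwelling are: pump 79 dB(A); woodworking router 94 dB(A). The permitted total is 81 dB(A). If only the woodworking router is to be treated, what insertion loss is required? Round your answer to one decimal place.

17.3 dB

The untreated sources together contribute 10^(79/10) = 7.943e+07, i.e. 79.00 dB(A).
To meet 81 dB(A) overall, the treated woodworking router may contribute at most 10^(81/10) − 7.943e+07 = 4.646e+07, i.e. 76.67 dB(A).
Required insertion loss = 94 − 76.67 = 17.33 dB.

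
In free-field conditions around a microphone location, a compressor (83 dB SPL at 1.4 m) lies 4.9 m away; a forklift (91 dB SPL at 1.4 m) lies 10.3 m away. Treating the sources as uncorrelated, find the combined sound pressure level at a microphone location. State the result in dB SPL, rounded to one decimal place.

Apply inverse-square spreading to bring every level to the receiver, then sum 10^(L/10).
compressor: 83 − 20·log₁₀(4.9/1.4) = 83 − 10.88 = 72.12 dB SPL.
forklift: 91 − 20·log₁₀(10.3/1.4) = 91 − 17.33 = 73.67 dB SPL.
Σ 10^(L/10) = 3.955e+07 → L_total = 10·log₁₀(3.955e+07) = 75.97 dB SPL.

76.0 dB SPL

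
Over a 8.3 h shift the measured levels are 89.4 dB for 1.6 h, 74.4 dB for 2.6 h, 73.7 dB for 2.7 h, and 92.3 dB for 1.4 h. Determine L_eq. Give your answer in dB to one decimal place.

86.7 dB

The energy average is taken in the linear domain: L_eq = 10·log₁₀[(Σ tᵢ·10^(Lᵢ/10))/T], T = 8.3 h.
Σ tᵢ·10^(Lᵢ/10) = 1.6·10^(89.4/10) + 2.6·10^(74.4/10) + 2.7·10^(73.7/10) + 1.4·10^(92.3/10) = 3.906e+09.
L_eq = 10·log₁₀(3.906e+09/8.3) = 86.73 dB.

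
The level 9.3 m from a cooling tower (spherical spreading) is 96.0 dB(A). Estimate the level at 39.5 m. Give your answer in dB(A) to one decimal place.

For a point source, L₂ = L₁ − 20·log₁₀(r₂/r₁).
L₂ = 96.0 − 20·log₁₀(39.5/9.3) = 96.0 − 12.562 = 83.44 dB(A).

83.4 dB(A)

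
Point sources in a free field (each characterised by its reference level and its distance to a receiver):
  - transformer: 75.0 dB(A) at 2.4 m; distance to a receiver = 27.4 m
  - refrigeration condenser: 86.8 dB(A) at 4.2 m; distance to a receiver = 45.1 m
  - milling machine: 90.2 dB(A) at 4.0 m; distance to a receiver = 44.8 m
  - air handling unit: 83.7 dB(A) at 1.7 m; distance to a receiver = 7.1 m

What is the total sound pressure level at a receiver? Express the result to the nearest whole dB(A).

74 dB(A)

Propagate each source to the receiver with L = L_ref − 20·log₁₀(r/r_ref), then add intensities.
transformer: 75.0 − 20·log₁₀(27.4/2.4) = 75.0 − 21.15 = 53.85 dB(A).
refrigeration condenser: 86.8 − 20·log₁₀(45.1/4.2) = 86.8 − 20.62 = 66.18 dB(A).
milling machine: 90.2 − 20·log₁₀(44.8/4.0) = 90.2 − 20.98 = 69.22 dB(A).
air handling unit: 83.7 − 20·log₁₀(7.1/1.7) = 83.7 − 12.42 = 71.28 dB(A).
Σ 10^(L/10) = 2.618e+07 → L_total = 10·log₁₀(2.618e+07) = 74.18 dB(A).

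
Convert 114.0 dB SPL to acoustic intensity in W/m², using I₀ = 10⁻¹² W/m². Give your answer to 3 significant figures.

0.251 W/m²

L = 10·log₁₀(I/I₀) ⇒ I = I₀·10^(L/10) = 10⁻¹² × 10^11.40.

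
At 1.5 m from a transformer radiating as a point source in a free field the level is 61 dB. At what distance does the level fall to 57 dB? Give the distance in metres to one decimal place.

2.4 m

The 4.0 dB drop corresponds to a distance ratio of 10^(4.0/20) for a point source.
r₂ = 1.5·10^((61−57)/20) = 1.5·10^(4.0/20) = 2.38 m.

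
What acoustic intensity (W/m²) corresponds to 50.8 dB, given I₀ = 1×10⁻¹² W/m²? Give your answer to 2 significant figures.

I = I₀·10^(L/10) = 10⁻¹² × 10^(50.8/10) = 10^(-6.920).

1.2e-07 W/m²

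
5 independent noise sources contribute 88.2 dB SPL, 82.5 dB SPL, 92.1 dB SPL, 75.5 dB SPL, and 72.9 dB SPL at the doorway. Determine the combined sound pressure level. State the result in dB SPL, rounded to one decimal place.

94.0 dB SPL

For uncorrelated sources the intensities add, so convert each level to linear form, sum, and take 10·log₁₀ of the total.
Σ 10^(L/10) = 10^(88.2/10) + 10^(82.5/10) + 10^(92.1/10) + 10^(75.5/10) + 10^(72.9/10) = 2.515e+09.
L_total = 10·log₁₀(2.515e+09) = 94.01 dB SPL.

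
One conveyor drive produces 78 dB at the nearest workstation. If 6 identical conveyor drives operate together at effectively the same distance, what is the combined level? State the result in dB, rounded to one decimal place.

85.8 dB

N identical incoherent sources raise the level by 10·log₁₀ N.
L_total = 78 + 10·log₁₀(6) = 78 + 7.782 = 85.78 dB.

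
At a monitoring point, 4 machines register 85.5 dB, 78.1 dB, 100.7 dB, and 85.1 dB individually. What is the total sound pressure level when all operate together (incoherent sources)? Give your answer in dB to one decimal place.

Incoherent sources combine by intensity addition: L_total = 10·log₁₀(Σ 10^(L_i/10)).
Σ 10^(L/10) = 10^(85.5/10) + 10^(78.1/10) + 10^(100.7/10) + 10^(85.1/10) = 1.249e+10.
L_total = 10·log₁₀(1.249e+10) = 100.97 dB.

101.0 dB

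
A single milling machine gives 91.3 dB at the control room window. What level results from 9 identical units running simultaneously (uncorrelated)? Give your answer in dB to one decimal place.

N identical incoherent sources raise the level by 10·log₁₀ N.
L_total = 91.3 + 10·log₁₀(9) = 91.3 + 9.542 = 100.84 dB.

100.8 dB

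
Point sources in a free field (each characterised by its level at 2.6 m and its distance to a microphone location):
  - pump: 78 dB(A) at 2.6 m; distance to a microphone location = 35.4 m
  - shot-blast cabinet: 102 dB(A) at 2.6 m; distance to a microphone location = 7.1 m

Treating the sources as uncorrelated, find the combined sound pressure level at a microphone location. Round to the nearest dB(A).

93 dB(A)

Propagate each source to the receiver with L = L_ref − 20·log₁₀(r/r_ref), then add intensities.
pump: 78 − 20·log₁₀(35.4/2.6) = 78 − 22.68 = 55.32 dB(A).
shot-blast cabinet: 102 − 20·log₁₀(7.1/2.6) = 102 − 8.73 = 93.27 dB(A).
Σ 10^(L/10) = 2.126e+09 → L_total = 10·log₁₀(2.126e+09) = 93.27 dB(A).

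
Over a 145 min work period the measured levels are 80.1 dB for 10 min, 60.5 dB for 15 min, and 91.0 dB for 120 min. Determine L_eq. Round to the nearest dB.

90 dB

The energy average is taken in the linear domain: L_eq = 10·log₁₀[(Σ tᵢ·10^(Lᵢ/10))/T], T = 145 min.
Σ tᵢ·10^(Lᵢ/10) = 10·10^(80.1/10) + 15·10^(60.5/10) + 120·10^(91.0/10) = 1.521e+11.
L_eq = 10·log₁₀(1.521e+11/145) = 90.21 dB.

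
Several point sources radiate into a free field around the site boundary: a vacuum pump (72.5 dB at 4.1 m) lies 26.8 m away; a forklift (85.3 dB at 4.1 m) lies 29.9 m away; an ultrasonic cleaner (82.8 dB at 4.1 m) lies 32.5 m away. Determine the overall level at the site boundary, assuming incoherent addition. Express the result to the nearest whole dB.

Propagate each source to the receiver with L = L_ref − 20·log₁₀(r/r_ref), then add intensities.
vacuum pump: 72.5 − 20·log₁₀(26.8/4.1) = 72.5 − 16.31 = 56.19 dB.
forklift: 85.3 − 20·log₁₀(29.9/4.1) = 85.3 − 17.26 = 68.04 dB.
ultrasonic cleaner: 82.8 − 20·log₁₀(32.5/4.1) = 82.8 − 17.98 = 64.82 dB.
Σ 10^(L/10) = 9.820e+06 → L_total = 10·log₁₀(9.820e+06) = 69.92 dB.

70 dB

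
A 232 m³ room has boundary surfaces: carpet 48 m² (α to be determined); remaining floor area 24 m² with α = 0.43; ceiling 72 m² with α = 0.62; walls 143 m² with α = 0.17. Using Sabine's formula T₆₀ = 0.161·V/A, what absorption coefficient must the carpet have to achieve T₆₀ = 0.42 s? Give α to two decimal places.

0.20

From T₆₀ = 0.161·V/A, the target T₆₀ = 0.42 s needs A = 0.161·232/0.42 = 88.93 m².
Absorption from the other surfaces = 24·0.43 + 72·0.62 + 143·0.17 = 79.27 m², so the carpet must supply 9.66 m² over 48 m².
α = 9.66/48 = 0.201.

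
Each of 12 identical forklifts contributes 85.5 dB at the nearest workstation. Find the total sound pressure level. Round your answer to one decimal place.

N identical incoherent sources raise the level by 10·log₁₀ N.
L_total = 85.5 + 10·log₁₀(12) = 85.5 + 10.792 = 96.29 dB.

96.3 dB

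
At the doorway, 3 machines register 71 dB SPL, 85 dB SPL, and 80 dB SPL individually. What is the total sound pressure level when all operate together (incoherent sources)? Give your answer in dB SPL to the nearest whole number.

For uncorrelated sources the intensities add, so convert each level to linear form, sum, and take 10·log₁₀ of the total.
Σ 10^(L/10) = 10^(71/10) + 10^(85/10) + 10^(80/10) = 4.288e+08.
L_total = 10·log₁₀(4.288e+08) = 86.32 dB SPL.

86 dB SPL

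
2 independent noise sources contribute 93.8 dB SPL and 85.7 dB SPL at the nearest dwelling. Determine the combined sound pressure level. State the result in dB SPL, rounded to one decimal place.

94.4 dB SPL

For uncorrelated sources the intensities add, so convert each level to linear form, sum, and take 10·log₁₀ of the total.
Σ 10^(L/10) = 10^(93.8/10) + 10^(85.7/10) = 2.770e+09.
L_total = 10·log₁₀(2.770e+09) = 94.43 dB SPL.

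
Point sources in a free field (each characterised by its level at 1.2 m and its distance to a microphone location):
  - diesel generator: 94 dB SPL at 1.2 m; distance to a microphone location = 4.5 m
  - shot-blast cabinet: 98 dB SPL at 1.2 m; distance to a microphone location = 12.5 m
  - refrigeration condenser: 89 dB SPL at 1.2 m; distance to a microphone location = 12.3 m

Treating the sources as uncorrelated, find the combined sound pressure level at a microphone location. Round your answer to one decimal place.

First find each source's level at the receiver (point-source: −20·log₁₀(r/r_ref)), then combine on an intensity basis.
diesel generator: 94 − 20·log₁₀(4.5/1.2) = 94 − 11.48 = 82.52 dB SPL.
shot-blast cabinet: 98 − 20·log₁₀(12.5/1.2) = 98 − 20.35 = 77.65 dB SPL.
refrigeration condenser: 89 − 20·log₁₀(12.3/1.2) = 89 − 20.21 = 68.79 dB SPL.
Σ 10^(L/10) = 2.443e+08 → L_total = 10·log₁₀(2.443e+08) = 83.88 dB SPL.

83.9 dB SPL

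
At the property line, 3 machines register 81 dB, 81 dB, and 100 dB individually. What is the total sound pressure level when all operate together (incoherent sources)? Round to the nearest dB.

100 dB

For uncorrelated sources the intensities add, so convert each level to linear form, sum, and take 10·log₁₀ of the total.
Σ 10^(L/10) = 10^(81/10) + 10^(81/10) + 10^(100/10) = 1.025e+10.
L_total = 10·log₁₀(1.025e+10) = 100.11 dB.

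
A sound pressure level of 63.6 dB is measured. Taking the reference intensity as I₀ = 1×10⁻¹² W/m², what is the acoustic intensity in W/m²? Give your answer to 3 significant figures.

2.29e-06 W/m²

L = 10·log₁₀(I/I₀) ⇒ I = I₀·10^(L/10) = 10⁻¹² × 10^6.36.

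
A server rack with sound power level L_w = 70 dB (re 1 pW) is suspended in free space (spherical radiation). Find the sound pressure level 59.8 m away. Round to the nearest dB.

The power spreads over a sphere of area 4π·r², so L_p = L_w − 10·log₁₀(4π·r²).
4π·r² = 4.494e+04 m², 10·log₁₀ of that is 46.526 dB.
L_p = 70 − 46.526 = 23.47 dB.

23 dB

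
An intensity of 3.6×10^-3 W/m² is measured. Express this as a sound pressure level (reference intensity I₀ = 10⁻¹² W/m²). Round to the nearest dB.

96 dB

I/I₀ = 3.6×10^-3/10⁻¹² = 3.6×10^9, and L = 10·log₁₀(I/I₀).
L = 10·(0.5563 + 9) = 95.56 dB.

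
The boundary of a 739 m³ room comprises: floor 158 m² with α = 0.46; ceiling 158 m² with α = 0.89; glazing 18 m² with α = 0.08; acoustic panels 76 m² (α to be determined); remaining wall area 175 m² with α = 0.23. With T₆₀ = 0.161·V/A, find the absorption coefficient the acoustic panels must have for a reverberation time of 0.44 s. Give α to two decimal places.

0.20

A = 0.161·V/T₆₀ = 0.161·739/0.44 = 270.41 m² sabins.
Absorption from the other surfaces = 158·0.46 + 158·0.89 + 18·0.08 + 175·0.23 = 254.99 m², so the acoustic panels must supply 15.42 m² over 76 m².
α = 15.42/76 = 0.203.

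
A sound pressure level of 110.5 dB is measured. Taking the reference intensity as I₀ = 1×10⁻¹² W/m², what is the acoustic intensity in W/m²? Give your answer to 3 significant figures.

I/I₀ = 10^(110.5/10) = 1.122e+11, so I = 1.122e+11 × 10⁻¹² W/m².

0.112 W/m²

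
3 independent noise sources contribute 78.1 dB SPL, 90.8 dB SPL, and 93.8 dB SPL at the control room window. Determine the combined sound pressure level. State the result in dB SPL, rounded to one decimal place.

Incoherent sources combine by intensity addition: L_total = 10·log₁₀(Σ 10^(L_i/10)).
Σ 10^(L/10) = 10^(78.1/10) + 10^(90.8/10) + 10^(93.8/10) = 3.666e+09.
L_total = 10·log₁₀(3.666e+09) = 95.64 dB SPL.

95.6 dB SPL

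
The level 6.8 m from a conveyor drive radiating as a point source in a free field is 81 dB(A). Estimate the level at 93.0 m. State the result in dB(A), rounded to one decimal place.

58.3 dB(A)

Spherical spreading from a point source gives a 20·log₁₀(r₂/r₁) drop.
L₂ = 81 − 20·log₁₀(93.0/6.8) = 81 − 22.719 = 58.28 dB(A).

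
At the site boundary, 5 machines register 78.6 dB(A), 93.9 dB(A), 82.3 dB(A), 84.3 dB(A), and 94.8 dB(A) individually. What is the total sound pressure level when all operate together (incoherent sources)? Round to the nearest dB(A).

98 dB(A)

For uncorrelated sources the intensities add, so convert each level to linear form, sum, and take 10·log₁₀ of the total.
Σ 10^(L/10) = 10^(78.6/10) + 10^(93.9/10) + 10^(82.3/10) + 10^(84.3/10) + 10^(94.8/10) = 5.986e+09.
L_total = 10·log₁₀(5.986e+09) = 97.77 dB(A).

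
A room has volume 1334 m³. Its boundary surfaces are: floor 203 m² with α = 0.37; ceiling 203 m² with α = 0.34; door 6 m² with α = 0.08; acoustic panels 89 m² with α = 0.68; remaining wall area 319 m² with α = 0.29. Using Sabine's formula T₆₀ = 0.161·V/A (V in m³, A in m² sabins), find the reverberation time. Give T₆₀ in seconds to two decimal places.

Total absorption A = 203·0.37 + 203·0.34 + 6·0.08 + 89·0.68 + 319·0.29 = 297.64 m² sabins.
T₆₀ = 0.161 × 1334 / 297.64 = 0.722 s.

0.72 s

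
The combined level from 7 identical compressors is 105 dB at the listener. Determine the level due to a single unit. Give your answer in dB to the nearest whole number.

97 dB

Dividing the total intensity by 7 lowers the level by 10·log₁₀ 7 = 8.451 dB: L₁ = 105 − 8.451.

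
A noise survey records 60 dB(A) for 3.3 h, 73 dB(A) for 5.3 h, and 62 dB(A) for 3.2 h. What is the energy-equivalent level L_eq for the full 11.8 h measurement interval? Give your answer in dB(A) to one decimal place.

69.9 dB(A)

Weight each interval's intensity by its duration and average over T = 11.8 h:
Σ tᵢ·10^(Lᵢ/10) = 3.3·10^(60/10) + 5.3·10^(73/10) + 3.2·10^(62/10) = 1.141e+08.
L_eq = 10·log₁₀(1.141e+08/11.8) = 69.85 dB(A).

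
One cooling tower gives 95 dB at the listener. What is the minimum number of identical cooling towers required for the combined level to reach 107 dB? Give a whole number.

N identical sources give L₁ + 10·log₁₀ N, so require 10·log₁₀ N ≥ 107 − 95 = 12.0 dB.
N ≥ 10^(12.0/10) = 15.849, so N = 16.

16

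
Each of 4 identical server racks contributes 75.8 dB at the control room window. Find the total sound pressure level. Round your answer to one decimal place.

N identical incoherent sources raise the level by 10·log₁₀ N.
L_total = 75.8 + 10·log₁₀(4) = 75.8 + 6.021 = 81.82 dB.

81.8 dB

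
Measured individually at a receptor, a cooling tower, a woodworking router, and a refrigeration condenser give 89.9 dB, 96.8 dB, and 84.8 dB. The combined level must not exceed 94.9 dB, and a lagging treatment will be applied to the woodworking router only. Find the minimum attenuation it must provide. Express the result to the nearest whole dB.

Fixed contribution from the other sources: Σ 10^(L/10) = 10^(89.9/10) + 10^(84.8/10) = 1.279e+09 (91.07 dB).
To meet 94.9 dB overall, the treated woodworking router may contribute at most 10^(94.9/10) − 1.279e+09 = 1.811e+09, i.e. 92.58 dB.
So the woodworking router must be reduced from 96.8 to 92.58 dB: IL = 4.22 dB.

4 dB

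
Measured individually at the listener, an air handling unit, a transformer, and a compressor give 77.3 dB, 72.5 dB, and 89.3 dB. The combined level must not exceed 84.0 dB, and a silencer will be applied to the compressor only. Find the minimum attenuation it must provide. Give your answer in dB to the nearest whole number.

Fixed contribution from the other sources: Σ 10^(L/10) = 10^(77.3/10) + 10^(72.5/10) = 7.149e+07 (78.54 dB).
To meet 84.0 dB overall, the treated compressor may contribute at most 10^(84.0/10) − 7.149e+07 = 1.797e+08, i.e. 82.55 dB.
So the compressor must be reduced from 89.3 to 82.55 dB: IL = 6.75 dB.

7 dB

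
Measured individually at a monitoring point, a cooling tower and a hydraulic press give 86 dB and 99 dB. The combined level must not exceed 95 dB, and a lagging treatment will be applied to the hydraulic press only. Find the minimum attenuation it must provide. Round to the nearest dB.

5 dB

The untreated sources together contribute 10^(86/10) = 3.981e+08, i.e. 86.00 dB.
To meet 95 dB overall, the treated hydraulic press may contribute at most 10^(95/10) − 3.981e+08 = 2.764e+09, i.e. 94.42 dB.
So the hydraulic press must be reduced from 99 to 94.42 dB: IL = 4.58 dB.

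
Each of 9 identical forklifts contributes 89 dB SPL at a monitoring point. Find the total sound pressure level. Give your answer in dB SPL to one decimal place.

N identical incoherent sources raise the level by 10·log₁₀ N.
L_total = 89 + 10·log₁₀(9) = 89 + 9.542 = 98.54 dB SPL.

98.5 dB SPL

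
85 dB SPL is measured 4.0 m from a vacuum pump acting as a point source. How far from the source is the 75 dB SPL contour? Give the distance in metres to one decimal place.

12.6 m

The 10.0 dB drop corresponds to a distance ratio of 10^(10.0/20) for a point source.
r₂ = 4.0·10^((85−75)/20) = 4.0·10^(10.0/20) = 12.65 m.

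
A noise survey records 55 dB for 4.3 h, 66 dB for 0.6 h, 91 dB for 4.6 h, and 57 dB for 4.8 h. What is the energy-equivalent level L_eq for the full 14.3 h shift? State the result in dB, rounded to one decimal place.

86.1 dB

Weight each interval's intensity by its duration and average over T = 14.3 h:
Σ tᵢ·10^(Lᵢ/10) = 4.3·10^(55/10) + 0.6·10^(66/10) + 4.6·10^(91/10) + 4.8·10^(57/10) = 5.797e+09.
L_eq = 10·log₁₀(5.797e+09/14.3) = 86.08 dB.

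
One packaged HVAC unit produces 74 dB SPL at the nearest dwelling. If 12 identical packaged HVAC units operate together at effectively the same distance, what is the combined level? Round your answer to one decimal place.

84.8 dB SPL

L_total = L₁ + 10·log₁₀ N for N identical incoherent sources.
L_total = 74 + 10·log₁₀(12) = 74 + 10.792 = 84.79 dB SPL.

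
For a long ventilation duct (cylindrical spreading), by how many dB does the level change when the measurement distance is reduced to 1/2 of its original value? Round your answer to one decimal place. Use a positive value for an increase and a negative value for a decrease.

+3.0 dB

A line source loses 3 dB per doubling of distance; generally ΔL = −10·log₁₀(r₂/r₁).
ΔL = −10·log₁₀(0.5) = +3.01 dB.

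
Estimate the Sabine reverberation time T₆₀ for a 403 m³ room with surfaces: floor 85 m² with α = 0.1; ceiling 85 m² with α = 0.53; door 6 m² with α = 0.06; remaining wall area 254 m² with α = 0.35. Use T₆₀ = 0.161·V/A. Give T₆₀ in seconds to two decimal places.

0.45 s

A = Σ Sᵢαᵢ = 85·0.1 + 85·0.53 + 6·0.06 + 254·0.35 = 142.81 m².
T₆₀ = 0.161·V/A = 0.161·403/142.81 = 0.454 s.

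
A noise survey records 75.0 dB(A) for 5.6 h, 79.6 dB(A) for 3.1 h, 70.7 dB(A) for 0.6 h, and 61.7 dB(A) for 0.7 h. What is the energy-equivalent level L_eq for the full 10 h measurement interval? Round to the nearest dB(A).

The energy average is taken in the linear domain: L_eq = 10·log₁₀[(Σ tᵢ·10^(Lᵢ/10))/T], T = 10 h.
Σ tᵢ·10^(Lᵢ/10) = 5.6·10^(75.0/10) + 3.1·10^(79.6/10) + 0.6·10^(70.7/10) + 0.7·10^(61.7/10) = 4.679e+08.
L_eq = 10·log₁₀(4.679e+08/10) = 76.70 dB(A).

77 dB(A)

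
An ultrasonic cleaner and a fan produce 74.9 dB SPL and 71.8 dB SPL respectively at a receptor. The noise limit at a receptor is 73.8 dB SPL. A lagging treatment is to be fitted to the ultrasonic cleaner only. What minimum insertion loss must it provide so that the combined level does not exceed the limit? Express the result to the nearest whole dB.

Fixed contribution from the other source: Σ 10^(L/10) = 10^(71.8/10) = 1.514e+07 (71.80 dB SPL).
The limit corresponds to 10^(73.8/10) = 2.399e+07; subtracting the fixed part leaves 8.853e+06 for the ultrasonic cleaner, i.e. 69.47 dB SPL.
Required insertion loss = 74.9 − 69.47 = 5.43 dB.

5 dB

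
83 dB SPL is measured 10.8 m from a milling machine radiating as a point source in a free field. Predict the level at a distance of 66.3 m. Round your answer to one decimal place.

Spherical spreading from a point source gives a 20·log₁₀(r₂/r₁) drop.
L₂ = 83 − 20·log₁₀(66.3/10.8) = 83 − 15.762 = 67.24 dB SPL.

67.2 dB SPL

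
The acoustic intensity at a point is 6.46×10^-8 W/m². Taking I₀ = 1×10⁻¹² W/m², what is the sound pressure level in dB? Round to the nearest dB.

L = 10·log₁₀(I/I₀) = 10·log₁₀(6.46×10^-8/10⁻¹²) = 10·log₁₀(6.46×10^4).
L = 10·(0.8102 + 4) = 48.10 dB.

48 dB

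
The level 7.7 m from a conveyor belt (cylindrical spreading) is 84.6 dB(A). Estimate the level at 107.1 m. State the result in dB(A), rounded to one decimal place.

Cylindrical spreading from a line source gives a 10·log₁₀(r₂/r₁) drop.
L₂ = 84.6 − 10·log₁₀(107.1/7.7) = 84.6 − 11.433 = 73.17 dB(A).

73.2 dB(A)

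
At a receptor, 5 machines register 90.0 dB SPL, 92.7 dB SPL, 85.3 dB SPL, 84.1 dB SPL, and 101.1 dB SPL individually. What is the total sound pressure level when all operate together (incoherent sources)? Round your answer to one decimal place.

For uncorrelated sources the intensities add, so convert each level to linear form, sum, and take 10·log₁₀ of the total.
Σ 10^(L/10) = 10^(90.0/10) + 10^(92.7/10) + 10^(85.3/10) + 10^(84.1/10) + 10^(101.1/10) = 1.634e+10.
L_total = 10·log₁₀(1.634e+10) = 102.13 dB SPL.

102.1 dB SPL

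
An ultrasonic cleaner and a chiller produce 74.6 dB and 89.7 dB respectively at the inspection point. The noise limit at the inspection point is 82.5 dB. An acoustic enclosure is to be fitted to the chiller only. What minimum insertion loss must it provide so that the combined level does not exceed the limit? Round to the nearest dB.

8 dB

The untreated sources together contribute 10^(74.6/10) = 2.884e+07, i.e. 74.60 dB.
The limit corresponds to 10^(82.5/10) = 1.778e+08; subtracting the fixed part leaves 1.490e+08 for the chiller, i.e. 81.73 dB.
Required insertion loss = 89.7 − 81.73 = 7.97 dB.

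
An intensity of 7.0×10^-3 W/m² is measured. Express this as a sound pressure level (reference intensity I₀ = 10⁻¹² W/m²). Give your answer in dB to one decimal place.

98.5 dB

Dividing by I₀ shifts the exponent by 12: I/I₀ = 7.0×10^9.
L = 10·(0.8451 + 9) = 98.45 dB.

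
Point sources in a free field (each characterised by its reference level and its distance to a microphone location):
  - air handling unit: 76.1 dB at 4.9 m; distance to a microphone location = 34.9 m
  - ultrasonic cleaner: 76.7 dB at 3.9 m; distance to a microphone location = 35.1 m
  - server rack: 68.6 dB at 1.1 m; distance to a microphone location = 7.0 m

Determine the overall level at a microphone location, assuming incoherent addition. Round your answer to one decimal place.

61.9 dB

Propagate each source to the receiver with L = L_ref − 20·log₁₀(r/r_ref), then add intensities.
air handling unit: 76.1 − 20·log₁₀(34.9/4.9) = 76.1 − 17.05 = 59.05 dB.
ultrasonic cleaner: 76.7 − 20·log₁₀(35.1/3.9) = 76.7 − 19.08 = 57.62 dB.
server rack: 68.6 − 20·log₁₀(7.0/1.1) = 68.6 − 16.07 = 52.53 dB.
Σ 10^(L/10) = 1.559e+06 → L_total = 10·log₁₀(1.559e+06) = 61.93 dB.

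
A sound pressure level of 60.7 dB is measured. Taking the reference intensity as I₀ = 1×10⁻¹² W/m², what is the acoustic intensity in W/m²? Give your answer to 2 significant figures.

I = I₀·10^(L/10) = 10⁻¹² × 10^(60.7/10) = 10^(-5.930).

1.2e-06 W/m²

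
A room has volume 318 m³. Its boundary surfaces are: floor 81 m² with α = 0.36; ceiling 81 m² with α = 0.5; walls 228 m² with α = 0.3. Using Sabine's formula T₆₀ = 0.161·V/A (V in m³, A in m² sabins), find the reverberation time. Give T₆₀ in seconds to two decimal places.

Total absorption A = 81·0.36 + 81·0.5 + 228·0.3 = 138.06 m² sabins.
T₆₀ = 0.161 × 318 / 138.06 = 0.371 s.

0.37 s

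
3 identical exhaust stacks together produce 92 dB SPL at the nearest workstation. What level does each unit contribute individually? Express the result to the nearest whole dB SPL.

87 dB SPL

Dividing the total intensity by 3 lowers the level by 10·log₁₀ 3 = 4.771 dB: L₁ = 92 − 4.771.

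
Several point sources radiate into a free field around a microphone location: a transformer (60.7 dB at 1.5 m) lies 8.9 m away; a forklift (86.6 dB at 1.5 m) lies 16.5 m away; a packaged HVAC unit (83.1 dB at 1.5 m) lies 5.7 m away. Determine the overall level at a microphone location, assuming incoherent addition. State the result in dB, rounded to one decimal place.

First find each source's level at the receiver (point-source: −20·log₁₀(r/r_ref)), then combine on an intensity basis.
transformer: 60.7 − 20·log₁₀(8.9/1.5) = 60.7 − 15.47 = 45.23 dB.
forklift: 86.6 − 20·log₁₀(16.5/1.5) = 86.6 − 20.83 = 65.77 dB.
packaged HVAC unit: 83.1 − 20·log₁₀(5.7/1.5) = 83.1 − 11.60 = 71.50 dB.
Σ 10^(L/10) = 1.795e+07 → L_total = 10·log₁₀(1.795e+07) = 72.54 dB.

72.5 dB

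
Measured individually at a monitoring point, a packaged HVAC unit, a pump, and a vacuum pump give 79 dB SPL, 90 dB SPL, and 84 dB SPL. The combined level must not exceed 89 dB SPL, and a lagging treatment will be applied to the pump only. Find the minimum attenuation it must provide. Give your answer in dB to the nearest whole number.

The untreated sources together contribute 10^(79/10) + 10^(84/10) = 3.306e+08, i.e. 85.19 dB SPL.
To meet 89 dB SPL overall, the treated pump may contribute at most 10^(89/10) − 3.306e+08 = 4.637e+08, i.e. 86.66 dB SPL.
So the pump must be reduced from 90 to 86.66 dB SPL: IL = 3.34 dB.

3 dB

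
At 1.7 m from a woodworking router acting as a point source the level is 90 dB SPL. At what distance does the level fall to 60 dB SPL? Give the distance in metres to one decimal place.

53.8 m

Point-source spreading drops the level by 20·log₁₀(r₂/r₁); inverting, r₂/r₁ = 10^(ΔL/20).
r₂ = 1.7·10^((90−60)/20) = 1.7·10^(30.0/20) = 53.76 m.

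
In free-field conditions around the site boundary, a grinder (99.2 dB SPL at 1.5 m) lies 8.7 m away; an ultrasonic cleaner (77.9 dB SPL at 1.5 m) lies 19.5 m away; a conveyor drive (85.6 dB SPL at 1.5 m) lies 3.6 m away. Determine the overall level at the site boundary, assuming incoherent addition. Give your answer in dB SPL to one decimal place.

84.9 dB SPL

Apply inverse-square spreading to bring every level to the receiver, then sum 10^(L/10).
grinder: 99.2 − 20·log₁₀(8.7/1.5) = 99.2 − 15.27 = 83.93 dB SPL.
ultrasonic cleaner: 77.9 − 20·log₁₀(19.5/1.5) = 77.9 − 22.28 = 55.62 dB SPL.
conveyor drive: 85.6 − 20·log₁₀(3.6/1.5) = 85.6 − 7.60 = 78.00 dB SPL.
Σ 10^(L/10) = 3.107e+08 → L_total = 10·log₁₀(3.107e+08) = 84.92 dB SPL.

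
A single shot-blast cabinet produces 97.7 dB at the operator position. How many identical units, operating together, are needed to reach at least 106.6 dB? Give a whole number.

8

The shortfall is 106.6 − 97.7 = 8.9 dB, and N units add 10·log₁₀ N, so need 10·log₁₀ N ≥ 8.9.
N ≥ 10^(8.9/10) = 7.762, so N = 8.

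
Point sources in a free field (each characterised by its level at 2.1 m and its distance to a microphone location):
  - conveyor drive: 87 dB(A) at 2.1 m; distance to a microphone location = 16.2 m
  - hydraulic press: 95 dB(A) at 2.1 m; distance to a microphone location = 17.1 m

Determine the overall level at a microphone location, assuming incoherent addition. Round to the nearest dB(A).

77 dB(A)

Apply inverse-square spreading to bring every level to the receiver, then sum 10^(L/10).
conveyor drive: 87 − 20·log₁₀(16.2/2.1) = 87 − 17.75 = 69.25 dB(A).
hydraulic press: 95 − 20·log₁₀(17.1/2.1) = 95 − 18.22 = 76.78 dB(A).
Σ 10^(L/10) = 5.611e+07 → L_total = 10·log₁₀(5.611e+07) = 77.49 dB(A).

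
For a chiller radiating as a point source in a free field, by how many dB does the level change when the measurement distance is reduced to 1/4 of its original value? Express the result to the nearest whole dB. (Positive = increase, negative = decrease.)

+12 dB

Point-source spreading: ΔL = −20·log₁₀(r₂/r₁).
ΔL = −20·log₁₀(0.25) = +12.04 dB.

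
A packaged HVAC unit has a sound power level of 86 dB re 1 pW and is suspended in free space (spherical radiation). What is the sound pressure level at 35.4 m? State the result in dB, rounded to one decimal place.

Free-field spherical radiation: L_p = L_w − 10·log₁₀(4π·r²), r = 35.4 m.
4π·r² = 1.575e+04 m², 10·log₁₀ of that is 41.972 dB.
L_p = 86 − 41.972 = 44.03 dB.

44.0 dB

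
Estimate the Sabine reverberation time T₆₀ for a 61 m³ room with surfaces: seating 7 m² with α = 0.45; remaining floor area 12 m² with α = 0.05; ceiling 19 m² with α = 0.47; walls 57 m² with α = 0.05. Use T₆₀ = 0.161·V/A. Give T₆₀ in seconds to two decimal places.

Total absorption A = 7·0.45 + 12·0.05 + 19·0.47 + 57·0.05 = 15.53 m² sabins.
T₆₀ = 0.161·V/A = 0.161·61/15.53 = 0.632 s.

0.63 s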